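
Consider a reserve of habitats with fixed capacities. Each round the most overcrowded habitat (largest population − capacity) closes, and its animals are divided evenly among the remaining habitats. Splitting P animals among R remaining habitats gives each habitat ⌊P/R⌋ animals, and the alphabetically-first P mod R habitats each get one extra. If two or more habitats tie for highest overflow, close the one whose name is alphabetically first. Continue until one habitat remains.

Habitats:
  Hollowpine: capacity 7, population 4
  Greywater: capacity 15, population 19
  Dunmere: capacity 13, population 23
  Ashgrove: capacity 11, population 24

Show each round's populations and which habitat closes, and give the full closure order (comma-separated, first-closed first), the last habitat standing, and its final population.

Closure order: Ashgrove, Dunmere, Greywater
Last habitat: Hollowpine with 70 animals

Round 1: Ashgrove=24 Dunmere=23 Greywater=19 Hollowpine=4 → close Ashgrove (overflow 13)
  24÷3 = 8 each, +1 to first 0
Round 2: Dunmere=31 Greywater=27 Hollowpine=12 → close Dunmere (overflow 18)
  31÷2 = 15 each, +1 to first 1
Round 3: Greywater=43 Hollowpine=27 → close Greywater (overflow 28)
  43÷1 = 43 each, +1 to first 0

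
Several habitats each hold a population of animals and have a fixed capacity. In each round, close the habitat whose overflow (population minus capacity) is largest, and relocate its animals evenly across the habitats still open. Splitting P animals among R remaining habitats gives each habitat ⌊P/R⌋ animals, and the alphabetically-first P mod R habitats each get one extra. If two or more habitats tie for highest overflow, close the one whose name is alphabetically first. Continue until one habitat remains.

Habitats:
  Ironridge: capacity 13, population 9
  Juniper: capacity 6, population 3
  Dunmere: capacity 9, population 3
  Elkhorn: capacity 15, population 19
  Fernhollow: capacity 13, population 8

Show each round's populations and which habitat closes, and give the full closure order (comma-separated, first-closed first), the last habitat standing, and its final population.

Closure order: Elkhorn, Ironridge, Fernhollow, Juniper
Last habitat: Dunmere with 42 animals

Round 1: Dunmere=3 Elkhorn=19 Fernhollow=8 Ironridge=9 Juniper=3 → close Elkhorn (overflow 4)
  19÷4 = 4 each, +1 to first 3
Round 2: Dunmere=8 Fernhollow=13 Ironridge=14 Juniper=7 → close Ironridge (overflow 1)
  14÷3 = 4 each, +1 to first 2
Round 3: Dunmere=13 Fernhollow=18 Juniper=11 → close Fernhollow (overflow 5)
  18÷2 = 9 each, +1 to first 0
Round 4: Dunmere=22 Juniper=20 → close Juniper (overflow 14)
  20÷1 = 20 each, +1 to first 0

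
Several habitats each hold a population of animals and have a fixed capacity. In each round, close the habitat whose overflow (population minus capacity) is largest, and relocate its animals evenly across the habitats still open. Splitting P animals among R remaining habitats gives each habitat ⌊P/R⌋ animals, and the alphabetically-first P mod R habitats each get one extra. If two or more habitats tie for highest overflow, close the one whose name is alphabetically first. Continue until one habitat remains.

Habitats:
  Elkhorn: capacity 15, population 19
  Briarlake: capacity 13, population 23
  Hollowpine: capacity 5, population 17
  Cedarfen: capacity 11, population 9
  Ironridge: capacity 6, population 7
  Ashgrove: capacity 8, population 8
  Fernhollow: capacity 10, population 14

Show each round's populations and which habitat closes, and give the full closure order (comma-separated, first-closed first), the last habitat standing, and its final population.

Round 1: Ashgrove=8 Briarlake=23 Cedarfen=9 Elkhorn=19 Fernhollow=14 Hollowpine=17 Ironridge=7 → close Hollowpine (overflow 12)
  17÷6 = 2 each, +1 to first 5
Round 2: Ashgrove=11 Briarlake=26 Cedarfen=12 Elkhorn=22 Fernhollow=17 Ironridge=9 → close Briarlake (overflow 13)
  26÷5 = 5 each, +1 to first 1
Round 3: Ashgrove=17 Cedarfen=17 Elkhorn=27 Fernhollow=22 Ironridge=14 → close Elkhorn (overflow 12)
  27÷4 = 6 each, +1 to first 3
Round 4: Ashgrove=24 Cedarfen=24 Fernhollow=29 Ironridge=20 → close Fernhollow (overflow 19)
  29÷3 = 9 each, +1 to first 2
Round 5: Ashgrove=34 Cedarfen=34 Ironridge=29 → close Ashgrove (overflow 26)
  34÷2 = 17 each, +1 to first 0
Round 6: Cedarfen=51 Ironridge=46 → close Cedarfen (overflow 40)
  51÷1 = 51 each, +1 to first 0

Closure order: Hollowpine, Briarlake, Elkhorn, Fernhollow, Ashgrove, Cedarfen
Last habitat: Ironridge with 97 animals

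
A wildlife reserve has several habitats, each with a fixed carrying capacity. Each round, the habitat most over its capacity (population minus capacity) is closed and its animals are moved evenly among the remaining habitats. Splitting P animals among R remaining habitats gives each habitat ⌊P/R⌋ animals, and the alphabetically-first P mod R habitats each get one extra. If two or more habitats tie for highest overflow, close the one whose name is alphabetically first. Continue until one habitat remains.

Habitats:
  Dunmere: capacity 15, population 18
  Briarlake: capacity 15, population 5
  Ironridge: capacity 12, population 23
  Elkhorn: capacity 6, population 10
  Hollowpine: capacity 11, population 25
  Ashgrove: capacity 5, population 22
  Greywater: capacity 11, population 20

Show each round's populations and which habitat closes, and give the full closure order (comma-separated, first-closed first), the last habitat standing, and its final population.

Closure order: Ashgrove, Hollowpine, Ironridge, Greywater, Elkhorn, Dunmere
Last habitat: Briarlake with 123 animals

Round 1: Ashgrove=22 Briarlake=5 Dunmere=18 Elkhorn=10 Greywater=20 Hollowpine=25 Ironridge=23 → close Ashgrove (overflow 17)
  22÷6 = 3 each, +1 to first 4
Round 2: Briarlake=9 Dunmere=22 Elkhorn=14 Greywater=24 Hollowpine=28 Ironridge=26 → close Hollowpine (overflow 17)
  28÷5 = 5 each, +1 to first 3
Round 3: Briarlake=15 Dunmere=28 Elkhorn=20 Greywater=29 Ironridge=31 → close Ironridge (overflow 19)
  31÷4 = 7 each, +1 to first 3
Round 4: Briarlake=23 Dunmere=36 Elkhorn=28 Greywater=36 → close Greywater (overflow 25)
  36÷3 = 12 each, +1 to first 0
Round 5: Briarlake=35 Dunmere=48 Elkhorn=40 → close Elkhorn (overflow 34)
  40÷2 = 20 each, +1 to first 0
Round 6: Briarlake=55 Dunmere=68 → close Dunmere (overflow 53)
  68÷1 = 68 each, +1 to first 0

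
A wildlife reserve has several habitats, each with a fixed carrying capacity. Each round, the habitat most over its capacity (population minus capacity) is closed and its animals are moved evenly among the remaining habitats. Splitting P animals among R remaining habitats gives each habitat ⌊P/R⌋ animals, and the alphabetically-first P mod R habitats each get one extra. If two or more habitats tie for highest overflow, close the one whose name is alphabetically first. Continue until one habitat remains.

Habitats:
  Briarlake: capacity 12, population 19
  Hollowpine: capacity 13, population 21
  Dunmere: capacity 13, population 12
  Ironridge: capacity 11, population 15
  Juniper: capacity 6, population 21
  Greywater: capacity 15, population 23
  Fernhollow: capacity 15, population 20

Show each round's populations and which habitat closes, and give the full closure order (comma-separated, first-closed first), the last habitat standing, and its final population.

Closure order: Juniper, Briarlake, Greywater, Hollowpine, Fernhollow, Ironridge
Last habitat: Dunmere with 131 animals

Round 1: Briarlake=19 Dunmere=12 Fernhollow=20 Greywater=23 Hollowpine=21 Ironridge=15 Juniper=21 → close Juniper (overflow 15)
  21÷6 = 3 each, +1 to first 3
Round 2: Briarlake=23 Dunmere=16 Fernhollow=24 Greywater=26 Hollowpine=24 Ironridge=18 → close Briarlake (overflow 11)
  23÷5 = 4 each, +1 to first 3
Round 3: Dunmere=21 Fernhollow=29 Greywater=31 Hollowpine=28 Ironridge=22 → close Greywater (overflow 16)
  31÷4 = 7 each, +1 to first 3
Round 4: Dunmere=29 Fernhollow=37 Hollowpine=36 Ironridge=29 → close Hollowpine (overflow 23)
  36÷3 = 12 each, +1 to first 0
Round 5: Dunmere=41 Fernhollow=49 Ironridge=41 → close Fernhollow (overflow 34)
  49÷2 = 24 each, +1 to first 1
Round 6: Dunmere=66 Ironridge=65 → close Ironridge (overflow 54)
  65÷1 = 65 each, +1 to first 0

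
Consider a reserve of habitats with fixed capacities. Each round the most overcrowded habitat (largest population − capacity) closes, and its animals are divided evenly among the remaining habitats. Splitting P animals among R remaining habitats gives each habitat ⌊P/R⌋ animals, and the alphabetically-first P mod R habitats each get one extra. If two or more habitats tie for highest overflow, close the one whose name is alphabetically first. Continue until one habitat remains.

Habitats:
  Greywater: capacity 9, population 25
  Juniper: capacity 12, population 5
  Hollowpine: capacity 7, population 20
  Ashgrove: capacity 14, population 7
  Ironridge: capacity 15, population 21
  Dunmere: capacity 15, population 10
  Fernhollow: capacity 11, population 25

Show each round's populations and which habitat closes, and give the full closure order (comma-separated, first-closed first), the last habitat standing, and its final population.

Round 1: Ashgrove=7 Dunmere=10 Fernhollow=25 Greywater=25 Hollowpine=20 Ironridge=21 Juniper=5 → close Greywater (overflow 16)
  25÷6 = 4 each, +1 to first 1
Round 2: Ashgrove=12 Dunmere=14 Fernhollow=29 Hollowpine=24 Ironridge=25 Juniper=9 → close Fernhollow (overflow 18)
  29÷5 = 5 each, +1 to first 4
Round 3: Ashgrove=18 Dunmere=20 Hollowpine=30 Ironridge=31 Juniper=14 → close Hollowpine (overflow 23)
  30÷4 = 7 each, +1 to first 2
Round 4: Ashgrove=26 Dunmere=28 Ironridge=38 Juniper=21 → close Ironridge (overflow 23)
  38÷3 = 12 each, +1 to first 2
Round 5: Ashgrove=39 Dunmere=41 Juniper=33 → close Dunmere (overflow 26)
  41÷2 = 20 each, +1 to first 1
Round 6: Ashgrove=60 Juniper=53 → close Ashgrove (overflow 46)
  60÷1 = 60 each, +1 to first 0

Closure order: Greywater, Fernhollow, Hollowpine, Ironridge, Dunmere, Ashgrove
Last habitat: Juniper with 113 animals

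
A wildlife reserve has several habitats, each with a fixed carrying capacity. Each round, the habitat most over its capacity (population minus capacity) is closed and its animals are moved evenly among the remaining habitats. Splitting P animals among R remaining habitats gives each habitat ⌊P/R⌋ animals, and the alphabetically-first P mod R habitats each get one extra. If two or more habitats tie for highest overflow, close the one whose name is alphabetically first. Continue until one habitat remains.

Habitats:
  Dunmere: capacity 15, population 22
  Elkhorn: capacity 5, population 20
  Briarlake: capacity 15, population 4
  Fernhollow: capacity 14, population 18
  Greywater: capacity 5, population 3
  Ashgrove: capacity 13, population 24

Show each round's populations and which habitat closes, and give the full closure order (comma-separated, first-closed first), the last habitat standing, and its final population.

Closure order: Elkhorn, Ashgrove, Dunmere, Fernhollow, Greywater
Last habitat: Briarlake with 91 animals

Round 1: Ashgrove=24 Briarlake=4 Dunmere=22 Elkhorn=20 Fernhollow=18 Greywater=3 → close Elkhorn (overflow 15)
  20÷5 = 4 each, +1 to first 0
Round 2: Ashgrove=28 Briarlake=8 Dunmere=26 Fernhollow=22 Greywater=7 → close Ashgrove (overflow 15)
  28÷4 = 7 each, +1 to first 0
Round 3: Briarlake=15 Dunmere=33 Fernhollow=29 Greywater=14 → close Dunmere (overflow 18)
  33÷3 = 11 each, +1 to first 0
Round 4: Briarlake=26 Fernhollow=40 Greywater=25 → close Fernhollow (overflow 26)
  40÷2 = 20 each, +1 to first 0
Round 5: Briarlake=46 Greywater=45 → close Greywater (overflow 40)
  45÷1 = 45 each, +1 to first 0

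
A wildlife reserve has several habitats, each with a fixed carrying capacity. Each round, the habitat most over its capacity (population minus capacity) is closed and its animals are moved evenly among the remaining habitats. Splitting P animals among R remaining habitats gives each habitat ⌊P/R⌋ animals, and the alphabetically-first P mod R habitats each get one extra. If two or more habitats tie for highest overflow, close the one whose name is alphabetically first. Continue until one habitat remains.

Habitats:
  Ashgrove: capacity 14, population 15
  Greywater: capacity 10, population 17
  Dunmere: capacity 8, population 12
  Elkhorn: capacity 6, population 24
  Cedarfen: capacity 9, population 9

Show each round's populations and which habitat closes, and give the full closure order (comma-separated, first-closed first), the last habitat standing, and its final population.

Closure order: Elkhorn, Greywater, Dunmere, Ashgrove
Last habitat: Cedarfen with 77 animals

Round 1: Ashgrove=15 Cedarfen=9 Dunmere=12 Elkhorn=24 Greywater=17 → close Elkhorn (overflow 18)
  24÷4 = 6 each, +1 to first 0
Round 2: Ashgrove=21 Cedarfen=15 Dunmere=18 Greywater=23 → close Greywater (overflow 13)
  23÷3 = 7 each, +1 to first 2
Round 3: Ashgrove=29 Cedarfen=23 Dunmere=25 → close Dunmere (overflow 17)
  25÷2 = 12 each, +1 to first 1
Round 4: Ashgrove=42 Cedarfen=35 → close Ashgrove (overflow 28)
  42÷1 = 42 each, +1 to first 0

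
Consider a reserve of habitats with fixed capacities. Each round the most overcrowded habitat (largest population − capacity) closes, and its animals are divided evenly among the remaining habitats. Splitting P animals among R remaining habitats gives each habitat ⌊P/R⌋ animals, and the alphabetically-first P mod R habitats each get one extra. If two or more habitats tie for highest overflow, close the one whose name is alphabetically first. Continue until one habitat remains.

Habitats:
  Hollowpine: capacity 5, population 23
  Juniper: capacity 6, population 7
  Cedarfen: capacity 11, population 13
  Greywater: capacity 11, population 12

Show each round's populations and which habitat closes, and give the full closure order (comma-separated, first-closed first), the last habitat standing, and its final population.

Round 1: Cedarfen=13 Greywater=12 Hollowpine=23 Juniper=7 → close Hollowpine (overflow 18)
  23÷3 = 7 each, +1 to first 2
Round 2: Cedarfen=21 Greywater=20 Juniper=14 → close Cedarfen (overflow 10)
  21÷2 = 10 each, +1 to first 1
Round 3: Greywater=31 Juniper=24 → close Greywater (overflow 20)
  31÷1 = 31 each, +1 to first 0

Closure order: Hollowpine, Cedarfen, Greywater
Last habitat: Juniper with 55 animals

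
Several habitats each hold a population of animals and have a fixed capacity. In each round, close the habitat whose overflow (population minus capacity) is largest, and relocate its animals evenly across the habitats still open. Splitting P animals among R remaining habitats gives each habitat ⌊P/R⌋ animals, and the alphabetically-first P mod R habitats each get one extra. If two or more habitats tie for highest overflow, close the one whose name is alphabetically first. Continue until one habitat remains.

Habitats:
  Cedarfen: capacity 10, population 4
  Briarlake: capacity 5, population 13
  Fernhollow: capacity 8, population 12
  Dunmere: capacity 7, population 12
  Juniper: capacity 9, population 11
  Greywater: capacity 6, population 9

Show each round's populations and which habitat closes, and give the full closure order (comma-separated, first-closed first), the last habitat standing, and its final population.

Closure order: Briarlake, Dunmere, Fernhollow, Greywater, Juniper
Last habitat: Cedarfen with 61 animals

Round 1: Briarlake=13 Cedarfen=4 Dunmere=12 Fernhollow=12 Greywater=9 Juniper=11 → close Briarlake (overflow 8)
  13÷5 = 2 each, +1 to first 3
Round 2: Cedarfen=7 Dunmere=15 Fernhollow=15 Greywater=11 Juniper=13 → close Dunmere (overflow 8)
  15÷4 = 3 each, +1 to first 3
Round 3: Cedarfen=11 Fernhollow=19 Greywater=15 Juniper=16 → close Fernhollow (overflow 11)
  19÷3 = 6 each, +1 to first 1
Round 4: Cedarfen=18 Greywater=21 Juniper=22 → close Greywater (overflow 15)
  21÷2 = 10 each, +1 to first 1
Round 5: Cedarfen=29 Juniper=32 → close Juniper (overflow 23)
  32÷1 = 32 each, +1 to first 0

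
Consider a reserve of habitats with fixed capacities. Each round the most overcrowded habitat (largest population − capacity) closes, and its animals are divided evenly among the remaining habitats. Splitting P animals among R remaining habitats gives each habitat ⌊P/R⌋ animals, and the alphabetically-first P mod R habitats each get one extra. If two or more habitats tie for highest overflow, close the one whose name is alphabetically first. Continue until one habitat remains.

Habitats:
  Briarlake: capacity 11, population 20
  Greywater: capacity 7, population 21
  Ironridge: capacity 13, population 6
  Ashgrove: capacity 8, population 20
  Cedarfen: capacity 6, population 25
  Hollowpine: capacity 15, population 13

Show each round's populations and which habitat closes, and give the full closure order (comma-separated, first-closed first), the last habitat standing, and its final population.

Round 1: Ashgrove=20 Briarlake=20 Cedarfen=25 Greywater=21 Hollowpine=13 Ironridge=6 → close Cedarfen (overflow 19)
  25÷5 = 5 each, +1 to first 0
Round 2: Ashgrove=25 Briarlake=25 Greywater=26 Hollowpine=18 Ironridge=11 → close Greywater (overflow 19)
  26÷4 = 6 each, +1 to first 2
Round 3: Ashgrove=32 Briarlake=32 Hollowpine=24 Ironridge=17 → close Ashgrove (overflow 24)
  32÷3 = 10 each, +1 to first 2
Round 4: Briarlake=43 Hollowpine=35 Ironridge=27 → close Briarlake (overflow 32)
  43÷2 = 21 each, +1 to first 1
Round 5: Hollowpine=57 Ironridge=48 → close Hollowpine (overflow 42)
  57÷1 = 57 each, +1 to first 0

Closure order: Cedarfen, Greywater, Ashgrove, Briarlake, Hollowpine
Last habitat: Ironridge with 105 animals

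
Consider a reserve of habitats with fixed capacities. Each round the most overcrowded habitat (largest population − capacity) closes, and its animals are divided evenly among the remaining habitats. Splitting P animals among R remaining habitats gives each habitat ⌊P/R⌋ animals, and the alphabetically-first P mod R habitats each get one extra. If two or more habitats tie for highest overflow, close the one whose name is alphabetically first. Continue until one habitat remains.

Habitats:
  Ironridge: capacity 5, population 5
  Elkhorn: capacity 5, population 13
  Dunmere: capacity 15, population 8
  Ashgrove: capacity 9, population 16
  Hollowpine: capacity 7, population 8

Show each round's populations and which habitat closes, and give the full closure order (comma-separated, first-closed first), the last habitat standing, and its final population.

Closure order: Elkhorn, Ashgrove, Hollowpine, Ironridge
Last habitat: Dunmere with 50 animals

Round 1: Ashgrove=16 Dunmere=8 Elkhorn=13 Hollowpine=8 Ironridge=5 → close Elkhorn (overflow 8)
  13÷4 = 3 each, +1 to first 1
Round 2: Ashgrove=20 Dunmere=11 Hollowpine=11 Ironridge=8 → close Ashgrove (overflow 11)
  20÷3 = 6 each, +1 to first 2
Round 3: Dunmere=18 Hollowpine=18 Ironridge=14 → close Hollowpine (overflow 11)
  18÷2 = 9 each, +1 to first 0
Round 4: Dunmere=27 Ironridge=23 → close Ironridge (overflow 18)
  23÷1 = 23 each, +1 to first 0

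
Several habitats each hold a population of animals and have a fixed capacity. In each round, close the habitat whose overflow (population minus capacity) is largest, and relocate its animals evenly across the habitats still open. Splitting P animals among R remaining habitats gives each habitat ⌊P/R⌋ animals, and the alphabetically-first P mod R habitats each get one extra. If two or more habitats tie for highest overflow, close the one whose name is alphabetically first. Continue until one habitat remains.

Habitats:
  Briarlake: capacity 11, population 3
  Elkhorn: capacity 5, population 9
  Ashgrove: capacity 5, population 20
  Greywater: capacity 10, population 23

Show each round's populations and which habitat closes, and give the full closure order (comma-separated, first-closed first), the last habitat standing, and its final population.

Round 1: Ashgrove=20 Briarlake=3 Elkhorn=9 Greywater=23 → close Ashgrove (overflow 15)
  20÷3 = 6 each, +1 to first 2
Round 2: Briarlake=10 Elkhorn=16 Greywater=29 → close Greywater (overflow 19)
  29÷2 = 14 each, +1 to first 1
Round 3: Briarlake=25 Elkhorn=30 → close Elkhorn (overflow 25)
  30÷1 = 30 each, +1 to first 0

Closure order: Ashgrove, Greywater, Elkhorn
Last habitat: Briarlake with 55 animals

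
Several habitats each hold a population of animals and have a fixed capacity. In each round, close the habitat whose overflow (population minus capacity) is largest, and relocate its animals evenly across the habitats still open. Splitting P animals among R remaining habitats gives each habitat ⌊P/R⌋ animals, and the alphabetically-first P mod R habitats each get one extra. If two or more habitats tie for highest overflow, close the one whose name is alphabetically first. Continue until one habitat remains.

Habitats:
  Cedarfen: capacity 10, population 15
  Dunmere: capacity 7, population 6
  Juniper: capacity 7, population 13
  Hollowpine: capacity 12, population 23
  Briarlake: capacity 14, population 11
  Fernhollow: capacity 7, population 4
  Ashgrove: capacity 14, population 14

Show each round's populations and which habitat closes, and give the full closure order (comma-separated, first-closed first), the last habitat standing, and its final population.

Round 1: Ashgrove=14 Briarlake=11 Cedarfen=15 Dunmere=6 Fernhollow=4 Hollowpine=23 Juniper=13 → close Hollowpine (overflow 11)
  23÷6 = 3 each, +1 to first 5
Round 2: Ashgrove=18 Briarlake=15 Cedarfen=19 Dunmere=10 Fernhollow=8 Juniper=16 → close Cedarfen (overflow 9)
  19÷5 = 3 each, +1 to first 4
Round 3: Ashgrove=22 Briarlake=19 Dunmere=14 Fernhollow=12 Juniper=19 → close Juniper (overflow 12)
  19÷4 = 4 each, +1 to first 3
Round 4: Ashgrove=27 Briarlake=24 Dunmere=19 Fernhollow=16 → close Ashgrove (overflow 13)
  27÷3 = 9 each, +1 to first 0
Round 5: Briarlake=33 Dunmere=28 Fernhollow=25 → close Dunmere (overflow 21)
  28÷2 = 14 each, +1 to first 0
Round 6: Briarlake=47 Fernhollow=39 → close Briarlake (overflow 33)
  47÷1 = 47 each, +1 to first 0

Closure order: Hollowpine, Cedarfen, Juniper, Ashgrove, Dunmere, Briarlake
Last habitat: Fernhollow with 86 animals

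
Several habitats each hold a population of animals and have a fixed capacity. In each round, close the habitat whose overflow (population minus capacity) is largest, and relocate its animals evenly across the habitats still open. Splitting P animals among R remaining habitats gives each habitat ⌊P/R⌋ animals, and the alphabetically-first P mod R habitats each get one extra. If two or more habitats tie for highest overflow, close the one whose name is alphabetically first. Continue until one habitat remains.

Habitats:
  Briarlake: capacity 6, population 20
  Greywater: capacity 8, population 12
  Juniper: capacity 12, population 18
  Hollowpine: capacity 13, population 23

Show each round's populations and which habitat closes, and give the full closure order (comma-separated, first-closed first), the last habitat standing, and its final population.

Round 1: Briarlake=20 Greywater=12 Hollowpine=23 Juniper=18 → close Briarlake (overflow 14)
  20÷3 = 6 each, +1 to first 2
Round 2: Greywater=19 Hollowpine=30 Juniper=24 → close Hollowpine (overflow 17)
  30÷2 = 15 each, +1 to first 0
Round 3: Greywater=34 Juniper=39 → close Juniper (overflow 27)
  39÷1 = 39 each, +1 to first 0

Closure order: Briarlake, Hollowpine, Juniper
Last habitat: Greywater with 73 animals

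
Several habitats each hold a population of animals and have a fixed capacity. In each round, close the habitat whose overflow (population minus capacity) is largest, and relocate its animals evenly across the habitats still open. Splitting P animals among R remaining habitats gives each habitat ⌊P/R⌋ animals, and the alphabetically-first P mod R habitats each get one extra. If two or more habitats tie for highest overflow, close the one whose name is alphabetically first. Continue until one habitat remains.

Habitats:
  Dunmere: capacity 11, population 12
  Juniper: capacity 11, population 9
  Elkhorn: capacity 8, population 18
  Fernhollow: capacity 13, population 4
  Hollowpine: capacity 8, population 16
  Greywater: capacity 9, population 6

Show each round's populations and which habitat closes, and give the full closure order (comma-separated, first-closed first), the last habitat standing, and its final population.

Round 1: Dunmere=12 Elkhorn=18 Fernhollow=4 Greywater=6 Hollowpine=16 Juniper=9 → close Elkhorn (overflow 10)
  18÷5 = 3 each, +1 to first 3
Round 2: Dunmere=16 Fernhollow=8 Greywater=10 Hollowpine=19 Juniper=12 → close Hollowpine (overflow 11)
  19÷4 = 4 each, +1 to first 3
Round 3: Dunmere=21 Fernhollow=13 Greywater=15 Juniper=16 → close Dunmere (overflow 10)
  21÷3 = 7 each, +1 to first 0
Round 4: Fernhollow=20 Greywater=22 Juniper=23 → close Greywater (overflow 13)
  22÷2 = 11 each, +1 to first 0
Round 5: Fernhollow=31 Juniper=34 → close Juniper (overflow 23)
  34÷1 = 34 each, +1 to first 0

Closure order: Elkhorn, Hollowpine, Dunmere, Greywater, Juniper
Last habitat: Fernhollow with 65 animals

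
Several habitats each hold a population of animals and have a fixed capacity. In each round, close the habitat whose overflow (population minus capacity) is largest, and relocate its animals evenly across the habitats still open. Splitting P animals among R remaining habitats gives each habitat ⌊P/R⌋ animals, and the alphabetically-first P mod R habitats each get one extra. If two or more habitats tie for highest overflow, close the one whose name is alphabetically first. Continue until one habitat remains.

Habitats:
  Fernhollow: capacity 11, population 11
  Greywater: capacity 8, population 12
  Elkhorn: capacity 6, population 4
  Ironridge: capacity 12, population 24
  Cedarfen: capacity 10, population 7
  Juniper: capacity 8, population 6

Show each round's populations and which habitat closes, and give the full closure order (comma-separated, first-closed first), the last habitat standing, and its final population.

Round 1: Cedarfen=7 Elkhorn=4 Fernhollow=11 Greywater=12 Ironridge=24 Juniper=6 → close Ironridge (overflow 12)
  24÷5 = 4 each, +1 to first 4
Round 2: Cedarfen=12 Elkhorn=9 Fernhollow=16 Greywater=17 Juniper=10 → close Greywater (overflow 9)
  17÷4 = 4 each, +1 to first 1
Round 3: Cedarfen=17 Elkhorn=13 Fernhollow=20 Juniper=14 → close Fernhollow (overflow 9)
  20÷3 = 6 each, +1 to first 2
Round 4: Cedarfen=24 Elkhorn=20 Juniper=20 → close Cedarfen (overflow 14)
  24÷2 = 12 each, +1 to first 0
Round 5: Elkhorn=32 Juniper=32 → close Elkhorn (overflow 26)
  32÷1 = 32 each, +1 to first 0

Closure order: Ironridge, Greywater, Fernhollow, Cedarfen, Elkhorn
Last habitat: Juniper with 64 animals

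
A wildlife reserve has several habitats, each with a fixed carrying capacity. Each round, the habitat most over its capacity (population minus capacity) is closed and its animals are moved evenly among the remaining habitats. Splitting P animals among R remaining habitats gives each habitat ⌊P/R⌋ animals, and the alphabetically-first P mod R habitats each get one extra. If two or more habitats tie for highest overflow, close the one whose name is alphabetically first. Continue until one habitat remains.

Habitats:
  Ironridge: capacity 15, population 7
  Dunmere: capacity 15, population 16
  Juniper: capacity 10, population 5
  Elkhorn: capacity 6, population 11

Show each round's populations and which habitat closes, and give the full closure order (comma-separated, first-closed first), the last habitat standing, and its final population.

Closure order: Elkhorn, Dunmere, Juniper
Last habitat: Ironridge with 39 animals

Round 1: Dunmere=16 Elkhorn=11 Ironridge=7 Juniper=5 → close Elkhorn (overflow 5)
  11÷3 = 3 each, +1 to first 2
Round 2: Dunmere=20 Ironridge=11 Juniper=8 → close Dunmere (overflow 5)
  20÷2 = 10 each, +1 to first 0
Round 3: Ironridge=21 Juniper=18 → close Juniper (overflow 8)
  18÷1 = 18 each, +1 to first 0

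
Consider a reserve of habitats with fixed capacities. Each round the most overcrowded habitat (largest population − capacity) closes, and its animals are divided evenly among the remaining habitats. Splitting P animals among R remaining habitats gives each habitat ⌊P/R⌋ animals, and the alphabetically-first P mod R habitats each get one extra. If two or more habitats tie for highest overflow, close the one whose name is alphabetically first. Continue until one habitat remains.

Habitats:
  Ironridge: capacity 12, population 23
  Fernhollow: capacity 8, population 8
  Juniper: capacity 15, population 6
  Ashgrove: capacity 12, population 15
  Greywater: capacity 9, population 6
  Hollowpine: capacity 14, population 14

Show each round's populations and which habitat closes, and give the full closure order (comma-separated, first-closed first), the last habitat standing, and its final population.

Closure order: Ironridge, Ashgrove, Fernhollow, Hollowpine, Greywater
Last habitat: Juniper with 72 animals

Round 1: Ashgrove=15 Fernhollow=8 Greywater=6 Hollowpine=14 Ironridge=23 Juniper=6 → close Ironridge (overflow 11)
  23÷5 = 4 each, +1 to first 3
Round 2: Ashgrove=20 Fernhollow=13 Greywater=11 Hollowpine=18 Juniper=10 → close Ashgrove (overflow 8)
  20÷4 = 5 each, +1 to first 0
Round 3: Fernhollow=18 Greywater=16 Hollowpine=23 Juniper=15 → close Fernhollow (overflow 10)
  18÷3 = 6 each, +1 to first 0
Round 4: Greywater=22 Hollowpine=29 Juniper=21 → close Hollowpine (overflow 15)
  29÷2 = 14 each, +1 to first 1
Round 5: Greywater=37 Juniper=35 → close Greywater (overflow 28)
  37÷1 = 37 each, +1 to first 0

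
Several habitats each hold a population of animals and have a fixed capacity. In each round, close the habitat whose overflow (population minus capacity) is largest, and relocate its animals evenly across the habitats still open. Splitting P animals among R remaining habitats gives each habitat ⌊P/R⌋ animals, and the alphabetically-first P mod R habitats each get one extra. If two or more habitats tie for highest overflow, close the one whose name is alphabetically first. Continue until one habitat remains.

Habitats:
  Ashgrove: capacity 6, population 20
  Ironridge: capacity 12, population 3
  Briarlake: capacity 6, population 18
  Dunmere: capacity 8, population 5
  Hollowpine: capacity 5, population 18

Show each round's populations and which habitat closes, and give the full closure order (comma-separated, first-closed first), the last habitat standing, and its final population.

Closure order: Ashgrove, Hollowpine, Briarlake, Dunmere
Last habitat: Ironridge with 64 animals

Round 1: Ashgrove=20 Briarlake=18 Dunmere=5 Hollowpine=18 Ironridge=3 → close Ashgrove (overflow 14)
  20÷4 = 5 each, +1 to first 0
Round 2: Briarlake=23 Dunmere=10 Hollowpine=23 Ironridge=8 → close Hollowpine (overflow 18)
  23÷3 = 7 each, +1 to first 2
Round 3: Briarlake=31 Dunmere=18 Ironridge=15 → close Briarlake (overflow 25)
  31÷2 = 15 each, +1 to first 1
Round 4: Dunmere=34 Ironridge=30 → close Dunmere (overflow 26)
  34÷1 = 34 each, +1 to first 0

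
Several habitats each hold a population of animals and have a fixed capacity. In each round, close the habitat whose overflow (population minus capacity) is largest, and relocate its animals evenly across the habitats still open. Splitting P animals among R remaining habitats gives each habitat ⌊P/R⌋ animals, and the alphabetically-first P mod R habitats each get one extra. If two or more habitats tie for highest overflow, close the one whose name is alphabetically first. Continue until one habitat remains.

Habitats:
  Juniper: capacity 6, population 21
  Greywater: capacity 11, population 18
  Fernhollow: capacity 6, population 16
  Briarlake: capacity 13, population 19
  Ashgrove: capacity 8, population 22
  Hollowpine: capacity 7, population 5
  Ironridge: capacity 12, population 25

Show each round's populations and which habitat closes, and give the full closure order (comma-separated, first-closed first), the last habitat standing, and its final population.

Round 1: Ashgrove=22 Briarlake=19 Fernhollow=16 Greywater=18 Hollowpine=5 Ironridge=25 Juniper=21 → close Juniper (overflow 15)
  21÷6 = 3 each, +1 to first 3
Round 2: Ashgrove=26 Briarlake=23 Fernhollow=20 Greywater=21 Hollowpine=8 Ironridge=28 → close Ashgrove (overflow 18)
  26÷5 = 5 each, +1 to first 1
Round 3: Briarlake=29 Fernhollow=25 Greywater=26 Hollowpine=13 Ironridge=33 → close Ironridge (overflow 21)
  33÷4 = 8 each, +1 to first 1
Round 4: Briarlake=38 Fernhollow=33 Greywater=34 Hollowpine=21 → close Fernhollow (overflow 27)
  33÷3 = 11 each, +1 to first 0
Round 5: Briarlake=49 Greywater=45 Hollowpine=32 → close Briarlake (overflow 36)
  49÷2 = 24 each, +1 to first 1
Round 6: Greywater=70 Hollowpine=56 → close Greywater (overflow 59)
  70÷1 = 70 each, +1 to first 0

Closure order: Juniper, Ashgrove, Ironridge, Fernhollow, Briarlake, Greywater
Last habitat: Hollowpine with 126 animals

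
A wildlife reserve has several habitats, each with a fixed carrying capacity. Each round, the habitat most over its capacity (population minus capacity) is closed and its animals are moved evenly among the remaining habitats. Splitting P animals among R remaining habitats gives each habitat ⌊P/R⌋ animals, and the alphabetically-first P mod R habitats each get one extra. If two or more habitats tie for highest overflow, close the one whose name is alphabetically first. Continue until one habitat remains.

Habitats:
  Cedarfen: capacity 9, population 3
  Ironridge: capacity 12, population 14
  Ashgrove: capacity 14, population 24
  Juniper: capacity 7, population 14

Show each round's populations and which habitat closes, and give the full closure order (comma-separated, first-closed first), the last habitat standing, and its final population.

Closure order: Ashgrove, Juniper, Ironridge
Last habitat: Cedarfen with 55 animals

Round 1: Ashgrove=24 Cedarfen=3 Ironridge=14 Juniper=14 → close Ashgrove (overflow 10)
  24÷3 = 8 each, +1 to first 0
Round 2: Cedarfen=11 Ironridge=22 Juniper=22 → close Juniper (overflow 15)
  22÷2 = 11 each, +1 to first 0
Round 3: Cedarfen=22 Ironridge=33 → close Ironridge (overflow 21)
  33÷1 = 33 each, +1 to first 0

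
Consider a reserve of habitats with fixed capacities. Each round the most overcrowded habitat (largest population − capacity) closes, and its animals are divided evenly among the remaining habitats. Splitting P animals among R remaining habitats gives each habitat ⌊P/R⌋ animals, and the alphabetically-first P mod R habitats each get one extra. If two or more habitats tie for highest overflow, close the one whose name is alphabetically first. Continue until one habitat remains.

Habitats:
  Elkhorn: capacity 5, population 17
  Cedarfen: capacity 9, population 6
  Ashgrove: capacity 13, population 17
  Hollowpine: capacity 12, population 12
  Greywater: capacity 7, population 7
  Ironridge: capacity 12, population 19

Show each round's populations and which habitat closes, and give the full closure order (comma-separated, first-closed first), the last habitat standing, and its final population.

Closure order: Elkhorn, Ironridge, Ashgrove, Greywater, Hollowpine
Last habitat: Cedarfen with 78 animals

Round 1: Ashgrove=17 Cedarfen=6 Elkhorn=17 Greywater=7 Hollowpine=12 Ironridge=19 → close Elkhorn (overflow 12)
  17÷5 = 3 each, +1 to first 2
Round 2: Ashgrove=21 Cedarfen=10 Greywater=10 Hollowpine=15 Ironridge=22 → close Ironridge (overflow 10)
  22÷4 = 5 each, +1 to first 2
Round 3: Ashgrove=27 Cedarfen=16 Greywater=15 Hollowpine=20 → close Ashgrove (overflow 14)
  27÷3 = 9 each, +1 to first 0
Round 4: Cedarfen=25 Greywater=24 Hollowpine=29 → close Greywater (overflow 17)
  24÷2 = 12 each, +1 to first 0
Round 5: Cedarfen=37 Hollowpine=41 → close Hollowpine (overflow 29)
  41÷1 = 41 each, +1 to first 0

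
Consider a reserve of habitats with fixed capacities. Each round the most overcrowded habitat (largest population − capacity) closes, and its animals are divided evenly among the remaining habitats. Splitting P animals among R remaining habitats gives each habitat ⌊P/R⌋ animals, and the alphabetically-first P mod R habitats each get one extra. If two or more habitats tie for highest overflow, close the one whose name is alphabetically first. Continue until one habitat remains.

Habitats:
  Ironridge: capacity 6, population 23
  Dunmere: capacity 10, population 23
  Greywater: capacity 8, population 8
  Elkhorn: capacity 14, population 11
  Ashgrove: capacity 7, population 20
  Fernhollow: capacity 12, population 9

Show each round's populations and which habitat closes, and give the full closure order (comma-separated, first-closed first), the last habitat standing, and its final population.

Round 1: Ashgrove=20 Dunmere=23 Elkhorn=11 Fernhollow=9 Greywater=8 Ironridge=23 → close Ironridge (overflow 17)
  23÷5 = 4 each, +1 to first 3
Round 2: Ashgrove=25 Dunmere=28 Elkhorn=16 Fernhollow=13 Greywater=12 → close Ashgrove (overflow 18)
  25÷4 = 6 each, +1 to first 1
Round 3: Dunmere=35 Elkhorn=22 Fernhollow=19 Greywater=18 → close Dunmere (overflow 25)
  35÷3 = 11 each, +1 to first 2
Round 4: Elkhorn=34 Fernhollow=31 Greywater=29 → close Greywater (overflow 21)
  29÷2 = 14 each, +1 to first 1
Round 5: Elkhorn=49 Fernhollow=45 → close Elkhorn (overflow 35)
  49÷1 = 49 each, +1 to first 0

Closure order: Ironridge, Ashgrove, Dunmere, Greywater, Elkhorn
Last habitat: Fernhollow with 94 animals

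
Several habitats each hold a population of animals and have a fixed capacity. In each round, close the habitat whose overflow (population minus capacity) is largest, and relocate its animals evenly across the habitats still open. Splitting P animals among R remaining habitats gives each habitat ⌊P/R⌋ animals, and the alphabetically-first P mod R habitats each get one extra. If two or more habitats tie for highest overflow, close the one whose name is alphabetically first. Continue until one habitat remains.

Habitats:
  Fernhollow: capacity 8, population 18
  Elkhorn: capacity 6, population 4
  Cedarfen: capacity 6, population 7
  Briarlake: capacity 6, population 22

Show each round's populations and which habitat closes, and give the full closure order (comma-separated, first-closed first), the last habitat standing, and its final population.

Closure order: Briarlake, Fernhollow, Cedarfen
Last habitat: Elkhorn with 51 animals

Round 1: Briarlake=22 Cedarfen=7 Elkhorn=4 Fernhollow=18 → close Briarlake (overflow 16)
  22÷3 = 7 each, +1 to first 1
Round 2: Cedarfen=15 Elkhorn=11 Fernhollow=25 → close Fernhollow (overflow 17)
  25÷2 = 12 each, +1 to first 1
Round 3: Cedarfen=28 Elkhorn=23 → close Cedarfen (overflow 22)
  28÷1 = 28 each, +1 to first 0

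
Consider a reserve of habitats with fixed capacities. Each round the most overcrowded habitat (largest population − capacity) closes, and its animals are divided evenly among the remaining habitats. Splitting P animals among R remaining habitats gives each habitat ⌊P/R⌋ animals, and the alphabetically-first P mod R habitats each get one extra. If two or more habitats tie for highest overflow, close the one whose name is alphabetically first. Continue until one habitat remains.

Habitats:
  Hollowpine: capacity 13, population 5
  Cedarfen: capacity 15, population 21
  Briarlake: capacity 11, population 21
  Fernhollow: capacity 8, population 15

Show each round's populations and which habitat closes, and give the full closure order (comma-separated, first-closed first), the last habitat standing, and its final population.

Round 1: Briarlake=21 Cedarfen=21 Fernhollow=15 Hollowpine=5 → close Briarlake (overflow 10)
  21÷3 = 7 each, +1 to first 0
Round 2: Cedarfen=28 Fernhollow=22 Hollowpine=12 → close Fernhollow (overflow 14)
  22÷2 = 11 each, +1 to first 0
Round 3: Cedarfen=39 Hollowpine=23 → close Cedarfen (overflow 24)
  39÷1 = 39 each, +1 to first 0

Closure order: Briarlake, Fernhollow, Cedarfen
Last habitat: Hollowpine with 62 animals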